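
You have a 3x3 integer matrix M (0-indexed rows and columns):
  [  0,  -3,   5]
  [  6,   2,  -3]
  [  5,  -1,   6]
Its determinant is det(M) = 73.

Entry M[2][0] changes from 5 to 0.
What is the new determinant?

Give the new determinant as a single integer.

Answer: 78

Derivation:
det is linear in row 2: changing M[2][0] by delta changes det by delta * cofactor(2,0).
Cofactor C_20 = (-1)^(2+0) * minor(2,0) = -1
Entry delta = 0 - 5 = -5
Det delta = -5 * -1 = 5
New det = 73 + 5 = 78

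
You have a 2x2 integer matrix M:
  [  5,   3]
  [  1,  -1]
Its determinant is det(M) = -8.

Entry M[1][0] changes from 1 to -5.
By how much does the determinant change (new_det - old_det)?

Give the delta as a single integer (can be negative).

Answer: 18

Derivation:
Cofactor C_10 = -3
Entry delta = -5 - 1 = -6
Det delta = entry_delta * cofactor = -6 * -3 = 18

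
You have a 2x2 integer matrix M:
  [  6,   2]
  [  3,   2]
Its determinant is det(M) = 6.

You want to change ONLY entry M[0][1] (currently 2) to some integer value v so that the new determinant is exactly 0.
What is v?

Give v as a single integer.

Answer: 4

Derivation:
det is linear in entry M[0][1]: det = old_det + (v - 2) * C_01
Cofactor C_01 = -3
Want det = 0: 6 + (v - 2) * -3 = 0
  (v - 2) = -6 / -3 = 2
  v = 2 + (2) = 4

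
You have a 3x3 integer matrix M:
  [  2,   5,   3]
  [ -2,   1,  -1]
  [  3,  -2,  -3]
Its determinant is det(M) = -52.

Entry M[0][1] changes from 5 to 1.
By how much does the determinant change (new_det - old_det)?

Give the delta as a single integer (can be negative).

Answer: 36

Derivation:
Cofactor C_01 = -9
Entry delta = 1 - 5 = -4
Det delta = entry_delta * cofactor = -4 * -9 = 36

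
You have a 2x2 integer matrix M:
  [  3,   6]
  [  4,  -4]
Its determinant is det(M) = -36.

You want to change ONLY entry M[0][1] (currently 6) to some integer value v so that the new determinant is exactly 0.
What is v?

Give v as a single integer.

Answer: -3

Derivation:
det is linear in entry M[0][1]: det = old_det + (v - 6) * C_01
Cofactor C_01 = -4
Want det = 0: -36 + (v - 6) * -4 = 0
  (v - 6) = 36 / -4 = -9
  v = 6 + (-9) = -3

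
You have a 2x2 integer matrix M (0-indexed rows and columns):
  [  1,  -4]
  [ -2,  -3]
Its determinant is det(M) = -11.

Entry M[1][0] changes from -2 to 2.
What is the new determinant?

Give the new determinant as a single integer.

Answer: 5

Derivation:
det is linear in row 1: changing M[1][0] by delta changes det by delta * cofactor(1,0).
Cofactor C_10 = (-1)^(1+0) * minor(1,0) = 4
Entry delta = 2 - -2 = 4
Det delta = 4 * 4 = 16
New det = -11 + 16 = 5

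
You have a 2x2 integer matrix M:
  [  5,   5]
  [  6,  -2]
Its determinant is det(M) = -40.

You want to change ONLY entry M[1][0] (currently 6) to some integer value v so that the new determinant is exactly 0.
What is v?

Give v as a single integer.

Answer: -2

Derivation:
det is linear in entry M[1][0]: det = old_det + (v - 6) * C_10
Cofactor C_10 = -5
Want det = 0: -40 + (v - 6) * -5 = 0
  (v - 6) = 40 / -5 = -8
  v = 6 + (-8) = -2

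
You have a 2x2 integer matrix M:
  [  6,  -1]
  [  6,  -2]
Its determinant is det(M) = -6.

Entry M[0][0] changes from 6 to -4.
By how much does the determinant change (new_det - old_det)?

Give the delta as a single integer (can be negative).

Answer: 20

Derivation:
Cofactor C_00 = -2
Entry delta = -4 - 6 = -10
Det delta = entry_delta * cofactor = -10 * -2 = 20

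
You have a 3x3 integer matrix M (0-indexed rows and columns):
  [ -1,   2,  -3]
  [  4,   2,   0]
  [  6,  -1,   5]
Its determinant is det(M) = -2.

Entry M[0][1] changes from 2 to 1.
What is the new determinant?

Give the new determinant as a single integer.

det is linear in row 0: changing M[0][1] by delta changes det by delta * cofactor(0,1).
Cofactor C_01 = (-1)^(0+1) * minor(0,1) = -20
Entry delta = 1 - 2 = -1
Det delta = -1 * -20 = 20
New det = -2 + 20 = 18

Answer: 18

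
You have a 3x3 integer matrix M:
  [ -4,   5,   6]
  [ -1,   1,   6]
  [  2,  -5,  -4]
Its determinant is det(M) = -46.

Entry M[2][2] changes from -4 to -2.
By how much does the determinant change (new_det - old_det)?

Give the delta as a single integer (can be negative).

Cofactor C_22 = 1
Entry delta = -2 - -4 = 2
Det delta = entry_delta * cofactor = 2 * 1 = 2

Answer: 2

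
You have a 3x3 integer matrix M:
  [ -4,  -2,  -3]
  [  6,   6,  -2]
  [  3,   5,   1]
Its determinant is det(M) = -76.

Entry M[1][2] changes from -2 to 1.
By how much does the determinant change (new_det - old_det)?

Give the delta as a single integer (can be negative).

Answer: 42

Derivation:
Cofactor C_12 = 14
Entry delta = 1 - -2 = 3
Det delta = entry_delta * cofactor = 3 * 14 = 42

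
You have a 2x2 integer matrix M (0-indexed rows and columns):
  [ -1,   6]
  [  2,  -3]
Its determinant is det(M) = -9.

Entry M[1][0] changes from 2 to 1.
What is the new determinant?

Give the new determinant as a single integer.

det is linear in row 1: changing M[1][0] by delta changes det by delta * cofactor(1,0).
Cofactor C_10 = (-1)^(1+0) * minor(1,0) = -6
Entry delta = 1 - 2 = -1
Det delta = -1 * -6 = 6
New det = -9 + 6 = -3

Answer: -3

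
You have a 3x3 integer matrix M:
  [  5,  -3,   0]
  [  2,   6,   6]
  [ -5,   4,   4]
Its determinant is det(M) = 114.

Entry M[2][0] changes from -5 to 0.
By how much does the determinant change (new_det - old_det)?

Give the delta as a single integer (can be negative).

Answer: -90

Derivation:
Cofactor C_20 = -18
Entry delta = 0 - -5 = 5
Det delta = entry_delta * cofactor = 5 * -18 = -90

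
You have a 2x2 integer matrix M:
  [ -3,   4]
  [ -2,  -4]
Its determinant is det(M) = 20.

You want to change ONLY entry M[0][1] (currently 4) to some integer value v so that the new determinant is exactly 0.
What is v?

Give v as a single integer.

det is linear in entry M[0][1]: det = old_det + (v - 4) * C_01
Cofactor C_01 = 2
Want det = 0: 20 + (v - 4) * 2 = 0
  (v - 4) = -20 / 2 = -10
  v = 4 + (-10) = -6

Answer: -6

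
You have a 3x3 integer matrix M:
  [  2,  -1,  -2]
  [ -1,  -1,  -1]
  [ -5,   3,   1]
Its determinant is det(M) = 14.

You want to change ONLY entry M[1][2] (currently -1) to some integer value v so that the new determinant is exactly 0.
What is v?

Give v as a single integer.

det is linear in entry M[1][2]: det = old_det + (v - -1) * C_12
Cofactor C_12 = -1
Want det = 0: 14 + (v - -1) * -1 = 0
  (v - -1) = -14 / -1 = 14
  v = -1 + (14) = 13

Answer: 13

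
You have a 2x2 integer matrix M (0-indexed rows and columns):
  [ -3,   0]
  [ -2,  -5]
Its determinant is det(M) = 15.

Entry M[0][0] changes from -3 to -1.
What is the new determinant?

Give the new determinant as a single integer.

det is linear in row 0: changing M[0][0] by delta changes det by delta * cofactor(0,0).
Cofactor C_00 = (-1)^(0+0) * minor(0,0) = -5
Entry delta = -1 - -3 = 2
Det delta = 2 * -5 = -10
New det = 15 + -10 = 5

Answer: 5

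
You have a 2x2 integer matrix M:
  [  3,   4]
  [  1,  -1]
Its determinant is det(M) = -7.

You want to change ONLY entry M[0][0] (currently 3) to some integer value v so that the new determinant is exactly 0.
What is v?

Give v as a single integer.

Answer: -4

Derivation:
det is linear in entry M[0][0]: det = old_det + (v - 3) * C_00
Cofactor C_00 = -1
Want det = 0: -7 + (v - 3) * -1 = 0
  (v - 3) = 7 / -1 = -7
  v = 3 + (-7) = -4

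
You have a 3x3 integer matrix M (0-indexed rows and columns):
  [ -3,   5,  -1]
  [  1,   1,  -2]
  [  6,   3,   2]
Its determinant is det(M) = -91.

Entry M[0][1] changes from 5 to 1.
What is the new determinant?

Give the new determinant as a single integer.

Answer: -35

Derivation:
det is linear in row 0: changing M[0][1] by delta changes det by delta * cofactor(0,1).
Cofactor C_01 = (-1)^(0+1) * minor(0,1) = -14
Entry delta = 1 - 5 = -4
Det delta = -4 * -14 = 56
New det = -91 + 56 = -35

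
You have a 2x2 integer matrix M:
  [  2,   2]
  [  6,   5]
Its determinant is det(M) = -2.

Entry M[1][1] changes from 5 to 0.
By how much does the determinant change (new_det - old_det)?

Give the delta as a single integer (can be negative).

Cofactor C_11 = 2
Entry delta = 0 - 5 = -5
Det delta = entry_delta * cofactor = -5 * 2 = -10

Answer: -10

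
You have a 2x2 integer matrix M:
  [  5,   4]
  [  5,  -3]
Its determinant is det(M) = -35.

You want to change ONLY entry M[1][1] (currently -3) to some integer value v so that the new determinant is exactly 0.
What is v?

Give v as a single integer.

Answer: 4

Derivation:
det is linear in entry M[1][1]: det = old_det + (v - -3) * C_11
Cofactor C_11 = 5
Want det = 0: -35 + (v - -3) * 5 = 0
  (v - -3) = 35 / 5 = 7
  v = -3 + (7) = 4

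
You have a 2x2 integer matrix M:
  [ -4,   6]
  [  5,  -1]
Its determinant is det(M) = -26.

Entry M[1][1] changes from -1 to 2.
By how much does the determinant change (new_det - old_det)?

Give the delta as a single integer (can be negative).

Cofactor C_11 = -4
Entry delta = 2 - -1 = 3
Det delta = entry_delta * cofactor = 3 * -4 = -12

Answer: -12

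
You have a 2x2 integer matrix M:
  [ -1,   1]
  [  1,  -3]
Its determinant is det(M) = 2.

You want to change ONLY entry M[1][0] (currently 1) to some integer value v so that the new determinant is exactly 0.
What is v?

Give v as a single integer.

Answer: 3

Derivation:
det is linear in entry M[1][0]: det = old_det + (v - 1) * C_10
Cofactor C_10 = -1
Want det = 0: 2 + (v - 1) * -1 = 0
  (v - 1) = -2 / -1 = 2
  v = 1 + (2) = 3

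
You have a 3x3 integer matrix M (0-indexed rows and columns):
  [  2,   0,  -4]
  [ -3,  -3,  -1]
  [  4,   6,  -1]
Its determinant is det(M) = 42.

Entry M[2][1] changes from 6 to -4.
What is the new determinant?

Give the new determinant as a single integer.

Answer: -98

Derivation:
det is linear in row 2: changing M[2][1] by delta changes det by delta * cofactor(2,1).
Cofactor C_21 = (-1)^(2+1) * minor(2,1) = 14
Entry delta = -4 - 6 = -10
Det delta = -10 * 14 = -140
New det = 42 + -140 = -98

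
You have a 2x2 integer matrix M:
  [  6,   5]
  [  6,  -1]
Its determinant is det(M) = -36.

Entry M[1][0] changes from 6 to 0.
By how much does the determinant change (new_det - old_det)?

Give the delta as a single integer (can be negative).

Cofactor C_10 = -5
Entry delta = 0 - 6 = -6
Det delta = entry_delta * cofactor = -6 * -5 = 30

Answer: 30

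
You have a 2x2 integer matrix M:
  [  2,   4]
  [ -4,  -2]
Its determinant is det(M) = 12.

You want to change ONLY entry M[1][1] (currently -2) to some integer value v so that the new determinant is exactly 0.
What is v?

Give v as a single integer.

det is linear in entry M[1][1]: det = old_det + (v - -2) * C_11
Cofactor C_11 = 2
Want det = 0: 12 + (v - -2) * 2 = 0
  (v - -2) = -12 / 2 = -6
  v = -2 + (-6) = -8

Answer: -8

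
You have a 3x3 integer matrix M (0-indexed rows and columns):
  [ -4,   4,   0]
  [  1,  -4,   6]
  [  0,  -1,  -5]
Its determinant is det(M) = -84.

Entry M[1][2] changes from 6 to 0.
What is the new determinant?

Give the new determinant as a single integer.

det is linear in row 1: changing M[1][2] by delta changes det by delta * cofactor(1,2).
Cofactor C_12 = (-1)^(1+2) * minor(1,2) = -4
Entry delta = 0 - 6 = -6
Det delta = -6 * -4 = 24
New det = -84 + 24 = -60

Answer: -60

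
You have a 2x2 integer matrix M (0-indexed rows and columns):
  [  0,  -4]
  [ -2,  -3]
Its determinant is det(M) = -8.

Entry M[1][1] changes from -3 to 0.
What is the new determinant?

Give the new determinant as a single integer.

Answer: -8

Derivation:
det is linear in row 1: changing M[1][1] by delta changes det by delta * cofactor(1,1).
Cofactor C_11 = (-1)^(1+1) * minor(1,1) = 0
Entry delta = 0 - -3 = 3
Det delta = 3 * 0 = 0
New det = -8 + 0 = -8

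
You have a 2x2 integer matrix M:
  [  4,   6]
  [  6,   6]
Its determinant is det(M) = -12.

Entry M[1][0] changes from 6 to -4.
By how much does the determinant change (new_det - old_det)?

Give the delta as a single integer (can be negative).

Cofactor C_10 = -6
Entry delta = -4 - 6 = -10
Det delta = entry_delta * cofactor = -10 * -6 = 60

Answer: 60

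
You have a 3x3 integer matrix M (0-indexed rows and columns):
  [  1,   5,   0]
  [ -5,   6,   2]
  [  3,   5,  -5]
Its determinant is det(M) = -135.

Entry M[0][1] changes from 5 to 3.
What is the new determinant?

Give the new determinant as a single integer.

Answer: -97

Derivation:
det is linear in row 0: changing M[0][1] by delta changes det by delta * cofactor(0,1).
Cofactor C_01 = (-1)^(0+1) * minor(0,1) = -19
Entry delta = 3 - 5 = -2
Det delta = -2 * -19 = 38
New det = -135 + 38 = -97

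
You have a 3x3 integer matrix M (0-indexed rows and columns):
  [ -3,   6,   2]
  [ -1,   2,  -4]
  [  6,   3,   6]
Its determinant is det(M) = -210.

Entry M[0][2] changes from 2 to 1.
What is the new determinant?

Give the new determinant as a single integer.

Answer: -195

Derivation:
det is linear in row 0: changing M[0][2] by delta changes det by delta * cofactor(0,2).
Cofactor C_02 = (-1)^(0+2) * minor(0,2) = -15
Entry delta = 1 - 2 = -1
Det delta = -1 * -15 = 15
New det = -210 + 15 = -195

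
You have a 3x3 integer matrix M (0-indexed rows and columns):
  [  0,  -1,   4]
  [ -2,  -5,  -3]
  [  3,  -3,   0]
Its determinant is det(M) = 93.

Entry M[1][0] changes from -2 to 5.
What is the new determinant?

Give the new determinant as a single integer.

Answer: 9

Derivation:
det is linear in row 1: changing M[1][0] by delta changes det by delta * cofactor(1,0).
Cofactor C_10 = (-1)^(1+0) * minor(1,0) = -12
Entry delta = 5 - -2 = 7
Det delta = 7 * -12 = -84
New det = 93 + -84 = 9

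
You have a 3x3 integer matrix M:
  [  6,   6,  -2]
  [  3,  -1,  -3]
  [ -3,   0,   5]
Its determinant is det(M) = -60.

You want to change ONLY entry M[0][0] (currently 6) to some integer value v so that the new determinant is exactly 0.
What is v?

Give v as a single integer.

Answer: -6

Derivation:
det is linear in entry M[0][0]: det = old_det + (v - 6) * C_00
Cofactor C_00 = -5
Want det = 0: -60 + (v - 6) * -5 = 0
  (v - 6) = 60 / -5 = -12
  v = 6 + (-12) = -6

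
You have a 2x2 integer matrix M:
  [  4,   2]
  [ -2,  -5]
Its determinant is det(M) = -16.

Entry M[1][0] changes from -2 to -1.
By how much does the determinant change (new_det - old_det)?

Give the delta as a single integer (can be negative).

Cofactor C_10 = -2
Entry delta = -1 - -2 = 1
Det delta = entry_delta * cofactor = 1 * -2 = -2

Answer: -2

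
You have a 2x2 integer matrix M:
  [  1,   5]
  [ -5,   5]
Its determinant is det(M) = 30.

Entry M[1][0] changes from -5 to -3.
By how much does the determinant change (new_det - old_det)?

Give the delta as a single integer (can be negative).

Cofactor C_10 = -5
Entry delta = -3 - -5 = 2
Det delta = entry_delta * cofactor = 2 * -5 = -10

Answer: -10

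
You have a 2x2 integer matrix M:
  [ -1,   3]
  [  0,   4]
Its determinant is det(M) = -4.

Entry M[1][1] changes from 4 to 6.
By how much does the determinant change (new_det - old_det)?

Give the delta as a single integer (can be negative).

Answer: -2

Derivation:
Cofactor C_11 = -1
Entry delta = 6 - 4 = 2
Det delta = entry_delta * cofactor = 2 * -1 = -2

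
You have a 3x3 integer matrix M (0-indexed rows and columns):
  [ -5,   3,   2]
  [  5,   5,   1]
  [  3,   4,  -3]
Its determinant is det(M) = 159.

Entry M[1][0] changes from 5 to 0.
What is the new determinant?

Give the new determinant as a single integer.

Answer: 74

Derivation:
det is linear in row 1: changing M[1][0] by delta changes det by delta * cofactor(1,0).
Cofactor C_10 = (-1)^(1+0) * minor(1,0) = 17
Entry delta = 0 - 5 = -5
Det delta = -5 * 17 = -85
New det = 159 + -85 = 74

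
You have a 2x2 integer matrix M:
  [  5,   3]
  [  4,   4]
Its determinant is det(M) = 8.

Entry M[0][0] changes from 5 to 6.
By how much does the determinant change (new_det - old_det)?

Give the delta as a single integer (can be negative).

Answer: 4

Derivation:
Cofactor C_00 = 4
Entry delta = 6 - 5 = 1
Det delta = entry_delta * cofactor = 1 * 4 = 4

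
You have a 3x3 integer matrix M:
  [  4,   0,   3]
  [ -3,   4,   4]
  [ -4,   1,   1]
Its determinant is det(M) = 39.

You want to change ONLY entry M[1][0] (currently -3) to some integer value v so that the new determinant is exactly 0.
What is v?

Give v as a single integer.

Answer: -16

Derivation:
det is linear in entry M[1][0]: det = old_det + (v - -3) * C_10
Cofactor C_10 = 3
Want det = 0: 39 + (v - -3) * 3 = 0
  (v - -3) = -39 / 3 = -13
  v = -3 + (-13) = -16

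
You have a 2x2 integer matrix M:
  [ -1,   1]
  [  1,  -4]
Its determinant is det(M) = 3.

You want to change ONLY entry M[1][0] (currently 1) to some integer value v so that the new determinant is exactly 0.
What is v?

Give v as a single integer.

Answer: 4

Derivation:
det is linear in entry M[1][0]: det = old_det + (v - 1) * C_10
Cofactor C_10 = -1
Want det = 0: 3 + (v - 1) * -1 = 0
  (v - 1) = -3 / -1 = 3
  v = 1 + (3) = 4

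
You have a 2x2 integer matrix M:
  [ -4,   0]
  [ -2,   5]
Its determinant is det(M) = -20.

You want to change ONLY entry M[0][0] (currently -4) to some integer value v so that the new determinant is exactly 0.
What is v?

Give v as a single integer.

Answer: 0

Derivation:
det is linear in entry M[0][0]: det = old_det + (v - -4) * C_00
Cofactor C_00 = 5
Want det = 0: -20 + (v - -4) * 5 = 0
  (v - -4) = 20 / 5 = 4
  v = -4 + (4) = 0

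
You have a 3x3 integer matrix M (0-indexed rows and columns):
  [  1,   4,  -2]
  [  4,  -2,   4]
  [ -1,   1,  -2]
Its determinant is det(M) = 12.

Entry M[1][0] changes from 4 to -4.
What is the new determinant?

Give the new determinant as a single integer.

Answer: -36

Derivation:
det is linear in row 1: changing M[1][0] by delta changes det by delta * cofactor(1,0).
Cofactor C_10 = (-1)^(1+0) * minor(1,0) = 6
Entry delta = -4 - 4 = -8
Det delta = -8 * 6 = -48
New det = 12 + -48 = -36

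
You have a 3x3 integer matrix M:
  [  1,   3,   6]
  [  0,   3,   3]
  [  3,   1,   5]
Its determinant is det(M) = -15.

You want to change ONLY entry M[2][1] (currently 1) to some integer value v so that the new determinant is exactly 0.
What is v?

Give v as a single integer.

Answer: -4

Derivation:
det is linear in entry M[2][1]: det = old_det + (v - 1) * C_21
Cofactor C_21 = -3
Want det = 0: -15 + (v - 1) * -3 = 0
  (v - 1) = 15 / -3 = -5
  v = 1 + (-5) = -4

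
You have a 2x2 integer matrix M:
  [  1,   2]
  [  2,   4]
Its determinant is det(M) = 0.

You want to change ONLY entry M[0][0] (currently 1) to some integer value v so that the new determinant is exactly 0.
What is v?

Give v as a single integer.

Answer: 1

Derivation:
det is linear in entry M[0][0]: det = old_det + (v - 1) * C_00
Cofactor C_00 = 4
Want det = 0: 0 + (v - 1) * 4 = 0
  (v - 1) = 0 / 4 = 0
  v = 1 + (0) = 1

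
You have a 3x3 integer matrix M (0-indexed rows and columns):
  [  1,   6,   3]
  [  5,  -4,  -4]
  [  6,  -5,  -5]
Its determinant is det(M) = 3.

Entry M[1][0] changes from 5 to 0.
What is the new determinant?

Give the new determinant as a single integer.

det is linear in row 1: changing M[1][0] by delta changes det by delta * cofactor(1,0).
Cofactor C_10 = (-1)^(1+0) * minor(1,0) = 15
Entry delta = 0 - 5 = -5
Det delta = -5 * 15 = -75
New det = 3 + -75 = -72

Answer: -72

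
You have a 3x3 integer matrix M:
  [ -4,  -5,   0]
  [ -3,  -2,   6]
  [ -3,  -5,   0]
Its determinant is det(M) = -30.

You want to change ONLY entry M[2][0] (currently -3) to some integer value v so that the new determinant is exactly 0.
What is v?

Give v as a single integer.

Answer: -4

Derivation:
det is linear in entry M[2][0]: det = old_det + (v - -3) * C_20
Cofactor C_20 = -30
Want det = 0: -30 + (v - -3) * -30 = 0
  (v - -3) = 30 / -30 = -1
  v = -3 + (-1) = -4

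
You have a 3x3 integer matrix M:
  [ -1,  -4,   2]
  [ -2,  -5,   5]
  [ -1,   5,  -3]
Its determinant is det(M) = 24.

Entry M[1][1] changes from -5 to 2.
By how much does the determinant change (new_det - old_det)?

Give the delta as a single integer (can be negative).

Answer: 35

Derivation:
Cofactor C_11 = 5
Entry delta = 2 - -5 = 7
Det delta = entry_delta * cofactor = 7 * 5 = 35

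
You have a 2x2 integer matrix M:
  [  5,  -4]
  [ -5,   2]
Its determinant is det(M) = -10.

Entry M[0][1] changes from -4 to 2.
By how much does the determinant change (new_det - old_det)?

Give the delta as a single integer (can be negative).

Cofactor C_01 = 5
Entry delta = 2 - -4 = 6
Det delta = entry_delta * cofactor = 6 * 5 = 30

Answer: 30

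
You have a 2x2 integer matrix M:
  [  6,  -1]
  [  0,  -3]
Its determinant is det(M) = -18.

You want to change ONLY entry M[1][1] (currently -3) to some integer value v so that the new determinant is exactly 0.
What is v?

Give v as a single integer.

Answer: 0

Derivation:
det is linear in entry M[1][1]: det = old_det + (v - -3) * C_11
Cofactor C_11 = 6
Want det = 0: -18 + (v - -3) * 6 = 0
  (v - -3) = 18 / 6 = 3
  v = -3 + (3) = 0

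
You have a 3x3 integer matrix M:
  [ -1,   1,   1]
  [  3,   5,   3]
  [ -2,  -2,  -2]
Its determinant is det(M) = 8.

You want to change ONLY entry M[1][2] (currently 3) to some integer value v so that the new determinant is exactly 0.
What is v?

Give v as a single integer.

Answer: 5

Derivation:
det is linear in entry M[1][2]: det = old_det + (v - 3) * C_12
Cofactor C_12 = -4
Want det = 0: 8 + (v - 3) * -4 = 0
  (v - 3) = -8 / -4 = 2
  v = 3 + (2) = 5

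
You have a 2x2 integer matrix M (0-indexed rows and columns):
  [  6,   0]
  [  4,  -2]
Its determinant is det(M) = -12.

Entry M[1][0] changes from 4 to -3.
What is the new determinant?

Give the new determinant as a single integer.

Answer: -12

Derivation:
det is linear in row 1: changing M[1][0] by delta changes det by delta * cofactor(1,0).
Cofactor C_10 = (-1)^(1+0) * minor(1,0) = 0
Entry delta = -3 - 4 = -7
Det delta = -7 * 0 = 0
New det = -12 + 0 = -12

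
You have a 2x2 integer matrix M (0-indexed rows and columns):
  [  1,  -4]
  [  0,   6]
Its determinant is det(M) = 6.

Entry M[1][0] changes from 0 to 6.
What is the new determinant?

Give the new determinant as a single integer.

det is linear in row 1: changing M[1][0] by delta changes det by delta * cofactor(1,0).
Cofactor C_10 = (-1)^(1+0) * minor(1,0) = 4
Entry delta = 6 - 0 = 6
Det delta = 6 * 4 = 24
New det = 6 + 24 = 30

Answer: 30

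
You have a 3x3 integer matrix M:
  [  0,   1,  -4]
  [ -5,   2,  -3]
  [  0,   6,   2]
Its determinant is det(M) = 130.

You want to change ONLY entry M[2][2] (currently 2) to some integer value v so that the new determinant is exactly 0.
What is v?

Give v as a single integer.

det is linear in entry M[2][2]: det = old_det + (v - 2) * C_22
Cofactor C_22 = 5
Want det = 0: 130 + (v - 2) * 5 = 0
  (v - 2) = -130 / 5 = -26
  v = 2 + (-26) = -24

Answer: -24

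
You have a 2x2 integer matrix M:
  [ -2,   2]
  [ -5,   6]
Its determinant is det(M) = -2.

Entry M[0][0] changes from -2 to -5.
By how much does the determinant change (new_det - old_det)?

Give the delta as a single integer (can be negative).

Cofactor C_00 = 6
Entry delta = -5 - -2 = -3
Det delta = entry_delta * cofactor = -3 * 6 = -18

Answer: -18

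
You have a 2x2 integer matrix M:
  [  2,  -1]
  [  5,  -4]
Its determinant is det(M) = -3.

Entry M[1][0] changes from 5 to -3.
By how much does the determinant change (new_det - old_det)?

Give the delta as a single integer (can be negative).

Answer: -8

Derivation:
Cofactor C_10 = 1
Entry delta = -3 - 5 = -8
Det delta = entry_delta * cofactor = -8 * 1 = -8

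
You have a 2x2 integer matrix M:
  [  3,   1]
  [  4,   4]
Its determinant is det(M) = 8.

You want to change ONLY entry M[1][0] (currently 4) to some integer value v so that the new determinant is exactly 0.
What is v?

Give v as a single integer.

det is linear in entry M[1][0]: det = old_det + (v - 4) * C_10
Cofactor C_10 = -1
Want det = 0: 8 + (v - 4) * -1 = 0
  (v - 4) = -8 / -1 = 8
  v = 4 + (8) = 12

Answer: 12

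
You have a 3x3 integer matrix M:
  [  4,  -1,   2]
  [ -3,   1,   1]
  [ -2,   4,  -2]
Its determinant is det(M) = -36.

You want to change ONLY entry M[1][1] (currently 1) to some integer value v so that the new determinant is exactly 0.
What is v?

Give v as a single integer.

Answer: -8

Derivation:
det is linear in entry M[1][1]: det = old_det + (v - 1) * C_11
Cofactor C_11 = -4
Want det = 0: -36 + (v - 1) * -4 = 0
  (v - 1) = 36 / -4 = -9
  v = 1 + (-9) = -8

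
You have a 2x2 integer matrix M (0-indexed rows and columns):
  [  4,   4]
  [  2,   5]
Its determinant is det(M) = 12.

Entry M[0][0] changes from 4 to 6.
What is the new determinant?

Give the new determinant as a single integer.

det is linear in row 0: changing M[0][0] by delta changes det by delta * cofactor(0,0).
Cofactor C_00 = (-1)^(0+0) * minor(0,0) = 5
Entry delta = 6 - 4 = 2
Det delta = 2 * 5 = 10
New det = 12 + 10 = 22

Answer: 22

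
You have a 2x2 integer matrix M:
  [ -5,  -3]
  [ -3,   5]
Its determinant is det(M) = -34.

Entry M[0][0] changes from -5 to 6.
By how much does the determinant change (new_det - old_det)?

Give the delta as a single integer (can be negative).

Cofactor C_00 = 5
Entry delta = 6 - -5 = 11
Det delta = entry_delta * cofactor = 11 * 5 = 55

Answer: 55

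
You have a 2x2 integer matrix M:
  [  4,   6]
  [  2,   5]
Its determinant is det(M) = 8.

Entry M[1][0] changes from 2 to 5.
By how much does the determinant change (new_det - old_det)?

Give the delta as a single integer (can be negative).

Cofactor C_10 = -6
Entry delta = 5 - 2 = 3
Det delta = entry_delta * cofactor = 3 * -6 = -18

Answer: -18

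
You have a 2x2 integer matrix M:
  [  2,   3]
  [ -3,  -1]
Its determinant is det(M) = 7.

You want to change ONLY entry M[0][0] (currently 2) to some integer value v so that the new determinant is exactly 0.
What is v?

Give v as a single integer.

Answer: 9

Derivation:
det is linear in entry M[0][0]: det = old_det + (v - 2) * C_00
Cofactor C_00 = -1
Want det = 0: 7 + (v - 2) * -1 = 0
  (v - 2) = -7 / -1 = 7
  v = 2 + (7) = 9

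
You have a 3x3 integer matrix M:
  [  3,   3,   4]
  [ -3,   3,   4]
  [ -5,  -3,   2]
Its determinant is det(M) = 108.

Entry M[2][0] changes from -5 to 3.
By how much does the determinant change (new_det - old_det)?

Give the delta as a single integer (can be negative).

Answer: 0

Derivation:
Cofactor C_20 = 0
Entry delta = 3 - -5 = 8
Det delta = entry_delta * cofactor = 8 * 0 = 0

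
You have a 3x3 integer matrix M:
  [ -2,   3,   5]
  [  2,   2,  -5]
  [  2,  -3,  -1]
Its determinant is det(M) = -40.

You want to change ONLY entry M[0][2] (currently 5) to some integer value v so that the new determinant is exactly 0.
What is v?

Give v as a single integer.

det is linear in entry M[0][2]: det = old_det + (v - 5) * C_02
Cofactor C_02 = -10
Want det = 0: -40 + (v - 5) * -10 = 0
  (v - 5) = 40 / -10 = -4
  v = 5 + (-4) = 1

Answer: 1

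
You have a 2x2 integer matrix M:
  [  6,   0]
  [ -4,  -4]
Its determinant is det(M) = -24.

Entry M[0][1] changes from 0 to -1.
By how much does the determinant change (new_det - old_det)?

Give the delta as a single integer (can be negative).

Answer: -4

Derivation:
Cofactor C_01 = 4
Entry delta = -1 - 0 = -1
Det delta = entry_delta * cofactor = -1 * 4 = -4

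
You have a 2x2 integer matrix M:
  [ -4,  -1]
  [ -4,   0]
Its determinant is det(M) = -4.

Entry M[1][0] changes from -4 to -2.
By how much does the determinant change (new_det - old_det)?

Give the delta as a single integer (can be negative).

Answer: 2

Derivation:
Cofactor C_10 = 1
Entry delta = -2 - -4 = 2
Det delta = entry_delta * cofactor = 2 * 1 = 2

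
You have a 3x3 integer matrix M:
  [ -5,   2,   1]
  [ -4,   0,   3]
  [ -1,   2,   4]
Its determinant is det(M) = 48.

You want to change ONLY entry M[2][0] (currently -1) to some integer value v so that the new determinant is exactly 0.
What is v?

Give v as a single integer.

Answer: -9

Derivation:
det is linear in entry M[2][0]: det = old_det + (v - -1) * C_20
Cofactor C_20 = 6
Want det = 0: 48 + (v - -1) * 6 = 0
  (v - -1) = -48 / 6 = -8
  v = -1 + (-8) = -9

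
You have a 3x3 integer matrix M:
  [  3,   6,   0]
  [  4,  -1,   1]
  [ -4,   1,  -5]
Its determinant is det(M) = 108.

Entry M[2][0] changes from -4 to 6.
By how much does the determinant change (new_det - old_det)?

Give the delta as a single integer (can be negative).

Cofactor C_20 = 6
Entry delta = 6 - -4 = 10
Det delta = entry_delta * cofactor = 10 * 6 = 60

Answer: 60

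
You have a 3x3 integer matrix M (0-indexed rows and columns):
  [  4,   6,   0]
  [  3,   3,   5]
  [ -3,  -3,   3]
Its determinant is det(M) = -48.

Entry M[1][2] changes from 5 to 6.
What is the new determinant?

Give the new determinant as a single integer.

det is linear in row 1: changing M[1][2] by delta changes det by delta * cofactor(1,2).
Cofactor C_12 = (-1)^(1+2) * minor(1,2) = -6
Entry delta = 6 - 5 = 1
Det delta = 1 * -6 = -6
New det = -48 + -6 = -54

Answer: -54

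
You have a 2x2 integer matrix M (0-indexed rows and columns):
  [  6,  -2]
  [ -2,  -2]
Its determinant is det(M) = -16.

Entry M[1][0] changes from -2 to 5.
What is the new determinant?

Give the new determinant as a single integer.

Answer: -2

Derivation:
det is linear in row 1: changing M[1][0] by delta changes det by delta * cofactor(1,0).
Cofactor C_10 = (-1)^(1+0) * minor(1,0) = 2
Entry delta = 5 - -2 = 7
Det delta = 7 * 2 = 14
New det = -16 + 14 = -2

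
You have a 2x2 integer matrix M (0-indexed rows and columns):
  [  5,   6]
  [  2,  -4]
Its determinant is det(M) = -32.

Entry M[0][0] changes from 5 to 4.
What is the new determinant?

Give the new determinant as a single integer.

Answer: -28

Derivation:
det is linear in row 0: changing M[0][0] by delta changes det by delta * cofactor(0,0).
Cofactor C_00 = (-1)^(0+0) * minor(0,0) = -4
Entry delta = 4 - 5 = -1
Det delta = -1 * -4 = 4
New det = -32 + 4 = -28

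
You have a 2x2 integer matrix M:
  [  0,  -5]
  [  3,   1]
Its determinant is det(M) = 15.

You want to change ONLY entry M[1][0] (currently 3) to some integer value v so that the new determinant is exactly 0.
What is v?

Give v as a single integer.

Answer: 0

Derivation:
det is linear in entry M[1][0]: det = old_det + (v - 3) * C_10
Cofactor C_10 = 5
Want det = 0: 15 + (v - 3) * 5 = 0
  (v - 3) = -15 / 5 = -3
  v = 3 + (-3) = 0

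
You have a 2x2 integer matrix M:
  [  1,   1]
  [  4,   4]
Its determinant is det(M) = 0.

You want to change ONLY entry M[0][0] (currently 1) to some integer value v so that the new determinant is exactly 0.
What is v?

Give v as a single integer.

Answer: 1

Derivation:
det is linear in entry M[0][0]: det = old_det + (v - 1) * C_00
Cofactor C_00 = 4
Want det = 0: 0 + (v - 1) * 4 = 0
  (v - 1) = 0 / 4 = 0
  v = 1 + (0) = 1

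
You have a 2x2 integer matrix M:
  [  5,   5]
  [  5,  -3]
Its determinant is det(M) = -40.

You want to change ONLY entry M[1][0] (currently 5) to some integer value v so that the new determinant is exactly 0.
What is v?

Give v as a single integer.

det is linear in entry M[1][0]: det = old_det + (v - 5) * C_10
Cofactor C_10 = -5
Want det = 0: -40 + (v - 5) * -5 = 0
  (v - 5) = 40 / -5 = -8
  v = 5 + (-8) = -3

Answer: -3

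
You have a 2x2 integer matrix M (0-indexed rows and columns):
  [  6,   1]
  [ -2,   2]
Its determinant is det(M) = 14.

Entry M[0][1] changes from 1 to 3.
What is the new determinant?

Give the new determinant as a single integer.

Answer: 18

Derivation:
det is linear in row 0: changing M[0][1] by delta changes det by delta * cofactor(0,1).
Cofactor C_01 = (-1)^(0+1) * minor(0,1) = 2
Entry delta = 3 - 1 = 2
Det delta = 2 * 2 = 4
New det = 14 + 4 = 18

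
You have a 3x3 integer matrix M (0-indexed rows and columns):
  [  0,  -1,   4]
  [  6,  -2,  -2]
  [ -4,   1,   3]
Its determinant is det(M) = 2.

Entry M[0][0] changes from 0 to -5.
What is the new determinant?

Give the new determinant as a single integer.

det is linear in row 0: changing M[0][0] by delta changes det by delta * cofactor(0,0).
Cofactor C_00 = (-1)^(0+0) * minor(0,0) = -4
Entry delta = -5 - 0 = -5
Det delta = -5 * -4 = 20
New det = 2 + 20 = 22

Answer: 22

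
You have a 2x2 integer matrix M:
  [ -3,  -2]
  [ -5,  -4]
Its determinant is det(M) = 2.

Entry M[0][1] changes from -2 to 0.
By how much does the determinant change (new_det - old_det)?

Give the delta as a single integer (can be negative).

Cofactor C_01 = 5
Entry delta = 0 - -2 = 2
Det delta = entry_delta * cofactor = 2 * 5 = 10

Answer: 10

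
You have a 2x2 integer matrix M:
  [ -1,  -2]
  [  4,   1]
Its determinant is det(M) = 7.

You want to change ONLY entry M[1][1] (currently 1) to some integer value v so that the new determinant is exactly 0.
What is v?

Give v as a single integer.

Answer: 8

Derivation:
det is linear in entry M[1][1]: det = old_det + (v - 1) * C_11
Cofactor C_11 = -1
Want det = 0: 7 + (v - 1) * -1 = 0
  (v - 1) = -7 / -1 = 7
  v = 1 + (7) = 8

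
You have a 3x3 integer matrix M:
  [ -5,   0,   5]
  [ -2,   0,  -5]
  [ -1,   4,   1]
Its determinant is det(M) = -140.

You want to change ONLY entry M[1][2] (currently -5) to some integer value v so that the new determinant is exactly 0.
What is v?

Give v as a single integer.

Answer: 2

Derivation:
det is linear in entry M[1][2]: det = old_det + (v - -5) * C_12
Cofactor C_12 = 20
Want det = 0: -140 + (v - -5) * 20 = 0
  (v - -5) = 140 / 20 = 7
  v = -5 + (7) = 2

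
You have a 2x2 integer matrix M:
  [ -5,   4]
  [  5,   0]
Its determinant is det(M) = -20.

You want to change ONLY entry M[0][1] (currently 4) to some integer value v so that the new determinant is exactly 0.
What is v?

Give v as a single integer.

det is linear in entry M[0][1]: det = old_det + (v - 4) * C_01
Cofactor C_01 = -5
Want det = 0: -20 + (v - 4) * -5 = 0
  (v - 4) = 20 / -5 = -4
  v = 4 + (-4) = 0

Answer: 0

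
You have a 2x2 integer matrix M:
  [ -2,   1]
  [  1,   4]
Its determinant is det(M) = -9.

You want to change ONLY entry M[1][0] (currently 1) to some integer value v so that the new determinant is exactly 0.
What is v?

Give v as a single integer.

det is linear in entry M[1][0]: det = old_det + (v - 1) * C_10
Cofactor C_10 = -1
Want det = 0: -9 + (v - 1) * -1 = 0
  (v - 1) = 9 / -1 = -9
  v = 1 + (-9) = -8

Answer: -8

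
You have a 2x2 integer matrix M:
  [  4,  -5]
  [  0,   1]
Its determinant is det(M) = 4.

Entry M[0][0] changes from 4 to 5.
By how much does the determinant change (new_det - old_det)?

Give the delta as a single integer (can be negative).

Cofactor C_00 = 1
Entry delta = 5 - 4 = 1
Det delta = entry_delta * cofactor = 1 * 1 = 1

Answer: 1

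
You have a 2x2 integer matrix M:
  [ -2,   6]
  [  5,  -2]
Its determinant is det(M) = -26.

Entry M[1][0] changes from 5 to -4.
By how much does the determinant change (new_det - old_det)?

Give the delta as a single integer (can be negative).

Cofactor C_10 = -6
Entry delta = -4 - 5 = -9
Det delta = entry_delta * cofactor = -9 * -6 = 54

Answer: 54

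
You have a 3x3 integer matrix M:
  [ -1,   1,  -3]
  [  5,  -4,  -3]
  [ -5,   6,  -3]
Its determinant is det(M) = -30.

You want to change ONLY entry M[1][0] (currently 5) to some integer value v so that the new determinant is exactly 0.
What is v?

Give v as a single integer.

det is linear in entry M[1][0]: det = old_det + (v - 5) * C_10
Cofactor C_10 = -15
Want det = 0: -30 + (v - 5) * -15 = 0
  (v - 5) = 30 / -15 = -2
  v = 5 + (-2) = 3

Answer: 3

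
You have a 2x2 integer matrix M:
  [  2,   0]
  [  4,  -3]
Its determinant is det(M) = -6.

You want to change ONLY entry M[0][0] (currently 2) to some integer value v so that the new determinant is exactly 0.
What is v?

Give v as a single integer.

det is linear in entry M[0][0]: det = old_det + (v - 2) * C_00
Cofactor C_00 = -3
Want det = 0: -6 + (v - 2) * -3 = 0
  (v - 2) = 6 / -3 = -2
  v = 2 + (-2) = 0

Answer: 0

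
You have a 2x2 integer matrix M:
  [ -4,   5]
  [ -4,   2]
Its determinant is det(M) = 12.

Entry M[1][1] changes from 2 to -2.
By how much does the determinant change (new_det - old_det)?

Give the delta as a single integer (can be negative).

Cofactor C_11 = -4
Entry delta = -2 - 2 = -4
Det delta = entry_delta * cofactor = -4 * -4 = 16

Answer: 16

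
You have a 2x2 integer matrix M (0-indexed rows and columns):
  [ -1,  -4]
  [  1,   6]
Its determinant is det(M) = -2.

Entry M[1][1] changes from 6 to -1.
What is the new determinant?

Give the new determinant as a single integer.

Answer: 5

Derivation:
det is linear in row 1: changing M[1][1] by delta changes det by delta * cofactor(1,1).
Cofactor C_11 = (-1)^(1+1) * minor(1,1) = -1
Entry delta = -1 - 6 = -7
Det delta = -7 * -1 = 7
New det = -2 + 7 = 5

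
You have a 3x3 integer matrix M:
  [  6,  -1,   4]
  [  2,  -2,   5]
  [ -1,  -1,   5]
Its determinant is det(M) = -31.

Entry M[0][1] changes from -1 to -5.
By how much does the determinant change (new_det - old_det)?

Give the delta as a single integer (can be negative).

Cofactor C_01 = -15
Entry delta = -5 - -1 = -4
Det delta = entry_delta * cofactor = -4 * -15 = 60

Answer: 60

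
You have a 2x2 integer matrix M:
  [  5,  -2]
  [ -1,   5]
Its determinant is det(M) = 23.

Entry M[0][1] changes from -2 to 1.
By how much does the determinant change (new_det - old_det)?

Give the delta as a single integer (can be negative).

Cofactor C_01 = 1
Entry delta = 1 - -2 = 3
Det delta = entry_delta * cofactor = 3 * 1 = 3

Answer: 3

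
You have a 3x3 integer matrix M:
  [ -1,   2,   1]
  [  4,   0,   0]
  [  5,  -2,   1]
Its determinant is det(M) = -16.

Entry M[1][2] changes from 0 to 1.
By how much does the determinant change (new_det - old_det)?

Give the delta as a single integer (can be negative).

Answer: 8

Derivation:
Cofactor C_12 = 8
Entry delta = 1 - 0 = 1
Det delta = entry_delta * cofactor = 1 * 8 = 8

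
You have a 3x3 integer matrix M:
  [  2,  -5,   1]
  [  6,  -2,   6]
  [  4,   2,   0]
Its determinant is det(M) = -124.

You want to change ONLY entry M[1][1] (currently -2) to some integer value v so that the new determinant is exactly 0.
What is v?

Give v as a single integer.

det is linear in entry M[1][1]: det = old_det + (v - -2) * C_11
Cofactor C_11 = -4
Want det = 0: -124 + (v - -2) * -4 = 0
  (v - -2) = 124 / -4 = -31
  v = -2 + (-31) = -33

Answer: -33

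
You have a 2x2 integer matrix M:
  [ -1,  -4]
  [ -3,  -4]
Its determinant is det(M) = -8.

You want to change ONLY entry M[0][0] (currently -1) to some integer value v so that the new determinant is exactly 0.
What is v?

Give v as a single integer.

det is linear in entry M[0][0]: det = old_det + (v - -1) * C_00
Cofactor C_00 = -4
Want det = 0: -8 + (v - -1) * -4 = 0
  (v - -1) = 8 / -4 = -2
  v = -1 + (-2) = -3

Answer: -3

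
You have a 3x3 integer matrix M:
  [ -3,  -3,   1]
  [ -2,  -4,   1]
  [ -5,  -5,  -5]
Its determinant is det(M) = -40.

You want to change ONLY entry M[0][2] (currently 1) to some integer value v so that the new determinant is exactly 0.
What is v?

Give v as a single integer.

det is linear in entry M[0][2]: det = old_det + (v - 1) * C_02
Cofactor C_02 = -10
Want det = 0: -40 + (v - 1) * -10 = 0
  (v - 1) = 40 / -10 = -4
  v = 1 + (-4) = -3

Answer: -3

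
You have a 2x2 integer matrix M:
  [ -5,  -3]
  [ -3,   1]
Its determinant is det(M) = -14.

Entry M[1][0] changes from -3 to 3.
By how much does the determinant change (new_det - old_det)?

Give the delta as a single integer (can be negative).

Cofactor C_10 = 3
Entry delta = 3 - -3 = 6
Det delta = entry_delta * cofactor = 6 * 3 = 18

Answer: 18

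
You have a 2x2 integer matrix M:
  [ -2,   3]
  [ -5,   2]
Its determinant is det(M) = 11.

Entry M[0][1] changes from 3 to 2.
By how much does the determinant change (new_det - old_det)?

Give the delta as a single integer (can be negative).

Cofactor C_01 = 5
Entry delta = 2 - 3 = -1
Det delta = entry_delta * cofactor = -1 * 5 = -5

Answer: -5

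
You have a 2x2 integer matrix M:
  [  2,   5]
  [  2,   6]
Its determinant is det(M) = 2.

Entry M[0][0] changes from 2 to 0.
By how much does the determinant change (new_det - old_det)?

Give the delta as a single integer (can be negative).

Cofactor C_00 = 6
Entry delta = 0 - 2 = -2
Det delta = entry_delta * cofactor = -2 * 6 = -12

Answer: -12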